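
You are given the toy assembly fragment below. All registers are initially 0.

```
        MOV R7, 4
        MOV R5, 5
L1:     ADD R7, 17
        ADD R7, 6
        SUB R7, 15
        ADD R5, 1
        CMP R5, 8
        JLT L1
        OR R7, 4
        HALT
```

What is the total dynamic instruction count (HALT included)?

R7=4
R5=5
R7=4+17=21
R7=21+6=27
R7=27-15=12
R5=5+1=6
CMP R5, 8  (cmp 6,8)
JLT L1: taken
R7=12+17=29
R7=29+6=35
R7=35-15=20
R5=6+1=7
CMP R5, 8  (cmp 7,8)
JLT L1: taken
R7=20+17=37
R7=37+6=43
R7=43-15=28
R5=7+1=8
CMP R5, 8  (cmp 8,8)
JLT L1: not taken
R7=28|4=28
halt.
Total executed instructions: 22.

22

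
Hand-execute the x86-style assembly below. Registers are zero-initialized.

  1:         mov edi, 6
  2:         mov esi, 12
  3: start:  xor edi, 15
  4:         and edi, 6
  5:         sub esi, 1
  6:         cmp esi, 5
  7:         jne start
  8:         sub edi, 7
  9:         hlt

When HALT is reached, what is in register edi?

after mov edi, 6: edi=6
after mov esi, 12: esi=12
after xor edi, 15: edi=6^15=9
after and edi, 6: edi=9&6=0
after sub esi, 1: esi=12-1=11
cmp esi, 5  (cmp 11,5)
jne start: taken
after xor edi, 15: edi=0^15=15
after and edi, 6: edi=15&6=6
after sub esi, 1: esi=11-1=10
cmp esi, 5  (cmp 10,5)
jne start: taken
after xor edi, 15: edi=6^15=9
after and edi, 6: edi=9&6=0
after sub esi, 1: esi=10-1=9
cmp esi, 5  (cmp 9,5)
jne start: taken
after xor edi, 15: edi=0^15=15
after and edi, 6: edi=15&6=6
after sub esi, 1: esi=9-1=8
cmp esi, 5  (cmp 8,5)
jne start: taken
after xor edi, 15: edi=6^15=9
after and edi, 6: edi=9&6=0
after sub esi, 1: esi=8-1=7
cmp esi, 5  (cmp 7,5)
jne start: taken
after xor edi, 15: edi=0^15=15
after and edi, 6: edi=15&6=6
after sub esi, 1: esi=7-1=6
cmp esi, 5  (cmp 6,5)
jne start: taken
after xor edi, 15: edi=6^15=9
after and edi, 6: edi=9&6=0
after sub esi, 1: esi=6-1=5
cmp esi, 5  (cmp 5,5)
jne start: not taken
after sub edi, 7: edi=0-7=-7
halt.

-7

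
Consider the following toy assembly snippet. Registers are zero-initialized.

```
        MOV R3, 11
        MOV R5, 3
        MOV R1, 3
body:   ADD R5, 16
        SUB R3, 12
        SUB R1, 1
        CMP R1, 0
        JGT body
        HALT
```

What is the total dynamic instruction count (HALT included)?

19

after MOV R3, 11: R3=11
after MOV R5, 3: R5=3
after MOV R1, 3: R1=3
after ADD R5, 16: R5=3+16=19
after SUB R3, 12: R3=11-12=-1
after SUB R1, 1: R1=3-1=2
CMP R1, 0  (cmp 2,0)
JGT body: taken
after ADD R5, 16: R5=19+16=35
after SUB R3, 12: R3=(-1)-12=-13
after SUB R1, 1: R1=2-1=1
CMP R1, 0  (cmp 1,0)
JGT body: taken
after ADD R5, 16: R5=35+16=51
after SUB R3, 12: R3=(-13)-12=-25
after SUB R1, 1: R1=1-1=0
CMP R1, 0  (cmp 0,0)
JGT body: not taken
halt.
Total executed instructions: 19.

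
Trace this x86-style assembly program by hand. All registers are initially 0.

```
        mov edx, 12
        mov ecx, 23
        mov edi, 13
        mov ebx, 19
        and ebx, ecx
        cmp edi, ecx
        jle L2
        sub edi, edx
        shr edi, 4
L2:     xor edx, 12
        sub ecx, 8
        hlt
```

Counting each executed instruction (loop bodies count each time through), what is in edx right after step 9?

mov edx, 12 → edx=12
mov ecx, 23 → ecx=23
mov edi, 13 → edi=13
mov ebx, 19 → ebx=19
and ebx, ecx → ebx=19&23=19
cmp edi, ecx  (cmp 13,23)
jle L2: taken
xor edx, 12 → edx=12^12=0
sub ecx, 8 → ecx=23-8=15
After step 9: edx = 0.

0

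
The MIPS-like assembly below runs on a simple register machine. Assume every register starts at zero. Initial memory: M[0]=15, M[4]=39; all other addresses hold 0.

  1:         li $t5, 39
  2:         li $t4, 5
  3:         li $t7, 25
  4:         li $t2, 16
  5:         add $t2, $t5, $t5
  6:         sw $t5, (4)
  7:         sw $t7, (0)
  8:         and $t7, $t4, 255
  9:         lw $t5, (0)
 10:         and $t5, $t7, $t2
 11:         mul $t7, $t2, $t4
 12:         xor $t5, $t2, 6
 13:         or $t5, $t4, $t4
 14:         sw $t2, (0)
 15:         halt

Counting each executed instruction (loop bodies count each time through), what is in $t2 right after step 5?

after li $t5, 39: $t5=39
after li $t4, 5: $t4=5
after li $t7, 25: $t7=25
after li $t2, 16: $t2=16
after add $t2, $t5, $t5: $t2=39+39=78
After step 5: $t2 = 78.

78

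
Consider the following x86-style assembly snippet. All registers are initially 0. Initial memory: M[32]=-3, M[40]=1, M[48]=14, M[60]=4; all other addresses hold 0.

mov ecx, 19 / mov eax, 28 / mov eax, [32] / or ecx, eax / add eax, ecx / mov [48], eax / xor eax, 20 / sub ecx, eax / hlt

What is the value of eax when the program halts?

-24

after mov ecx, 19: ecx=19
after mov eax, 28: eax=28
after mov eax, [32]: eax=M[32]=-3
after or ecx, eax: ecx=19|(-3)=-1
after add eax, ecx: eax=(-3)+(-1)=-4
mov [48], eax → M[48]=-4
after xor eax, 20: eax=(-4)^20=-24
after sub ecx, eax: ecx=(-1)-(-24)=23
halt.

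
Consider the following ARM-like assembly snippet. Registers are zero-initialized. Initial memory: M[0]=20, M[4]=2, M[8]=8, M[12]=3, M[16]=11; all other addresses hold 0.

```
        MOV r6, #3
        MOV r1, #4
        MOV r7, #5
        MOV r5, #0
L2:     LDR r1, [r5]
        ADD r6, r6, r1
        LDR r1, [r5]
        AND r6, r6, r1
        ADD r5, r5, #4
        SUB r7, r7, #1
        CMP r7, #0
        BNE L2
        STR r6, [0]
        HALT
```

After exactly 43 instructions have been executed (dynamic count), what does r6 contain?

10

MOV r6, #3 → r6=3
MOV r1, #4 → r1=4
MOV r7, #5 → r7=5
MOV r5, #0 → r5=0
LDR r1, [r5] → r1=M[0]=20
ADD r6, r6, r1 → r6=3+20=23
LDR r1, [r5] → r1=M[0]=20
AND r6, r6, r1 → r6=23&20=20
ADD r5, r5, #4 → r5=0+4=4
SUB r7, r7, #1 → r7=5-1=4
CMP r7, #0  (cmp 4,0)
BNE L2: taken
LDR r1, [r5] → r1=M[4]=2
ADD r6, r6, r1 → r6=20+2=22
LDR r1, [r5] → r1=M[4]=2
AND r6, r6, r1 → r6=22&2=2
ADD r5, r5, #4 → r5=4+4=8
SUB r7, r7, #1 → r7=4-1=3
CMP r7, #0  (cmp 3,0)
BNE L2: taken
LDR r1, [r5] → r1=M[8]=8
ADD r6, r6, r1 → r6=2+8=10
LDR r1, [r5] → r1=M[8]=8
AND r6, r6, r1 → r6=10&8=8
ADD r5, r5, #4 → r5=8+4=12
SUB r7, r7, #1 → r7=3-1=2
CMP r7, #0  (cmp 2,0)
BNE L2: taken
LDR r1, [r5] → r1=M[12]=3
ADD r6, r6, r1 → r6=8+3=11
LDR r1, [r5] → r1=M[12]=3
AND r6, r6, r1 → r6=11&3=3
ADD r5, r5, #4 → r5=12+4=16
SUB r7, r7, #1 → r7=2-1=1
CMP r7, #0  (cmp 1,0)
BNE L2: taken
LDR r1, [r5] → r1=M[16]=11
ADD r6, r6, r1 → r6=3+11=14
LDR r1, [r5] → r1=M[16]=11
AND r6, r6, r1 → r6=14&11=10
ADD r5, r5, #4 → r5=16+4=20
SUB r7, r7, #1 → r7=1-1=0
CMP r7, #0  (cmp 0,0)
After step 43: r6 = 10.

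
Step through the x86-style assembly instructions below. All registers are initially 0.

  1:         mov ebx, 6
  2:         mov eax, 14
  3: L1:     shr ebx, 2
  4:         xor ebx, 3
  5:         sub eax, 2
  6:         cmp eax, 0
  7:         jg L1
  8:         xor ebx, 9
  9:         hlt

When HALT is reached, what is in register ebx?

ebx=6
eax=14
ebx=6>>2=1
ebx=1^3=2
eax=14-2=12
cmp eax, 0  (cmp 12,0)
jg L1: taken
ebx=2>>2=0
ebx=0^3=3
eax=12-2=10
cmp eax, 0  (cmp 10,0)
jg L1: taken
ebx=3>>2=0
ebx=0^3=3
eax=10-2=8
cmp eax, 0  (cmp 8,0)
jg L1: taken
ebx=3>>2=0
ebx=0^3=3
eax=8-2=6
cmp eax, 0  (cmp 6,0)
jg L1: taken
ebx=3>>2=0
ebx=0^3=3
eax=6-2=4
cmp eax, 0  (cmp 4,0)
jg L1: taken
ebx=3>>2=0
ebx=0^3=3
eax=4-2=2
cmp eax, 0  (cmp 2,0)
jg L1: taken
ebx=3>>2=0
ebx=0^3=3
eax=2-2=0
cmp eax, 0  (cmp 0,0)
jg L1: not taken
ebx=3^9=10
halt.

10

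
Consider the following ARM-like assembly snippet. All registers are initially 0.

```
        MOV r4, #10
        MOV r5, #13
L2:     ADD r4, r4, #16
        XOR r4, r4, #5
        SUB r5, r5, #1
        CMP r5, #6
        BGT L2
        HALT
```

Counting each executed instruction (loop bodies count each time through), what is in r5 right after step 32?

7

MOV r4, #10 → r4=10
MOV r5, #13 → r5=13
ADD r4, r4, #16 → r4=10+16=26
XOR r4, r4, #5 → r4=26^5=31
SUB r5, r5, #1 → r5=13-1=12
CMP r5, #6  (cmp 12,6)
BGT L2: taken
ADD r4, r4, #16 → r4=31+16=47
XOR r4, r4, #5 → r4=47^5=42
SUB r5, r5, #1 → r5=12-1=11
CMP r5, #6  (cmp 11,6)
BGT L2: taken
ADD r4, r4, #16 → r4=42+16=58
XOR r4, r4, #5 → r4=58^5=63
SUB r5, r5, #1 → r5=11-1=10
CMP r5, #6  (cmp 10,6)
BGT L2: taken
ADD r4, r4, #16 → r4=63+16=79
XOR r4, r4, #5 → r4=79^5=74
SUB r5, r5, #1 → r5=10-1=9
CMP r5, #6  (cmp 9,6)
BGT L2: taken
ADD r4, r4, #16 → r4=74+16=90
XOR r4, r4, #5 → r4=90^5=95
SUB r5, r5, #1 → r5=9-1=8
CMP r5, #6  (cmp 8,6)
BGT L2: taken
ADD r4, r4, #16 → r4=95+16=111
XOR r4, r4, #5 → r4=111^5=106
SUB r5, r5, #1 → r5=8-1=7
CMP r5, #6  (cmp 7,6)
BGT L2: taken
After step 32: r5 = 7.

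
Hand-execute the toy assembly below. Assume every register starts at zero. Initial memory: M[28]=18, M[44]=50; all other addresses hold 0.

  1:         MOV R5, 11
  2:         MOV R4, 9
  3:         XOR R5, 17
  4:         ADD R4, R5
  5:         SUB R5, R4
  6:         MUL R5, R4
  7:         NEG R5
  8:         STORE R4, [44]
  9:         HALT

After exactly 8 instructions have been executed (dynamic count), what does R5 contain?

after MOV R5, 11: R5=11
after MOV R4, 9: R4=9
after XOR R5, 17: R5=11^17=26
after ADD R4, R5: R4=9+26=35
after SUB R5, R4: R5=26-35=-9
after MUL R5, R4: R5=(-9)*35=-315
after NEG R5: R5=-(-315)=315
STORE R4, [44] → M[44]=35
After step 8: R5 = 315.

315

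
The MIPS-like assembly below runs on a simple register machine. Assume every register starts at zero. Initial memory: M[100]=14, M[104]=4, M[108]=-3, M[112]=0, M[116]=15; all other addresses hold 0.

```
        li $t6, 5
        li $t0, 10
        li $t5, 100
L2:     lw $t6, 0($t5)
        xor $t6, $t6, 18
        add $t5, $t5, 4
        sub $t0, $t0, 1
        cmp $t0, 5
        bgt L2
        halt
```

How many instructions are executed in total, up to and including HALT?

34

after li $t6, 5: $t6=5
after li $t0, 10: $t0=10
after li $t5, 100: $t5=100
after lw $t6, 0($t5): $t6=M[100]=14
after xor $t6, $t6, 18: $t6=14^18=28
after add $t5, $t5, 4: $t5=100+4=104
after sub $t0, $t0, 1: $t0=10-1=9
cmp $t0, 5  (cmp 9,5)
bgt L2: taken
after lw $t6, 0($t5): $t6=M[104]=4
after xor $t6, $t6, 18: $t6=4^18=22
after add $t5, $t5, 4: $t5=104+4=108
after sub $t0, $t0, 1: $t0=9-1=8
cmp $t0, 5  (cmp 8,5)
bgt L2: taken
after lw $t6, 0($t5): $t6=M[108]=-3
after xor $t6, $t6, 18: $t6=(-3)^18=-17
after add $t5, $t5, 4: $t5=108+4=112
after sub $t0, $t0, 1: $t0=8-1=7
cmp $t0, 5  (cmp 7,5)
bgt L2: taken
after lw $t6, 0($t5): $t6=M[112]=0
after xor $t6, $t6, 18: $t6=0^18=18
after add $t5, $t5, 4: $t5=112+4=116
after sub $t0, $t0, 1: $t0=7-1=6
cmp $t0, 5  (cmp 6,5)
bgt L2: taken
after lw $t6, 0($t5): $t6=M[116]=15
after xor $t6, $t6, 18: $t6=15^18=29
after add $t5, $t5, 4: $t5=116+4=120
after sub $t0, $t0, 1: $t0=6-1=5
cmp $t0, 5  (cmp 5,5)
bgt L2: not taken
halt.
Total executed instructions: 34.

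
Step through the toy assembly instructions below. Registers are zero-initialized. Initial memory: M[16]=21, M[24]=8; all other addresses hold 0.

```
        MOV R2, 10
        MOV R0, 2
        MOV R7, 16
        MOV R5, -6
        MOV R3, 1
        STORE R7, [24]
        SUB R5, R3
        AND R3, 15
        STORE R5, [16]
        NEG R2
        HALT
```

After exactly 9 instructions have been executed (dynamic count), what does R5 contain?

-7

MOV R2, 10 → R2=10
MOV R0, 2 → R0=2
MOV R7, 16 → R7=16
MOV R5, -6 → R5=-6
MOV R3, 1 → R3=1
STORE R7, [24] → M[24]=16
SUB R5, R3 → R5=(-6)-1=-7
AND R3, 15 → R3=1&15=1
STORE R5, [16] → M[16]=-7
After step 9: R5 = -7.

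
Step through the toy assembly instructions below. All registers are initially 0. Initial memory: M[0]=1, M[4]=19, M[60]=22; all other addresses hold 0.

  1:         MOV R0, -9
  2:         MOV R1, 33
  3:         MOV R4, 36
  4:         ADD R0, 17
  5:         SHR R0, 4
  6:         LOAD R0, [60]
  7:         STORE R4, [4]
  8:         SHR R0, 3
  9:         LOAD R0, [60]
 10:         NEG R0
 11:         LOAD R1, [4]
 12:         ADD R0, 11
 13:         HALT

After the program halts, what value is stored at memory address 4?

after MOV R0, -9: R0=-9
after MOV R1, 33: R1=33
after MOV R4, 36: R4=36
after ADD R0, 17: R0=(-9)+17=8
after SHR R0, 4: R0=8>>4=0
after LOAD R0, [60]: R0=M[60]=22
STORE R4, [4] → M[4]=36
after SHR R0, 3: R0=22>>3=2
after LOAD R0, [60]: R0=M[60]=22
after NEG R0: R0=-(22)=-22
after LOAD R1, [4]: R1=M[4]=36
after ADD R0, 11: R0=(-22)+11=-11
halt.

36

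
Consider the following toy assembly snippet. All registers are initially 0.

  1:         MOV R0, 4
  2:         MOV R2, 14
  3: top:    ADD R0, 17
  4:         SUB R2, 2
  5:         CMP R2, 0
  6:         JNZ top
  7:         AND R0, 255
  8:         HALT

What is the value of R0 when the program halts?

123

MOV R0, 4 → R0=4
MOV R2, 14 → R2=14
ADD R0, 17 → R0=4+17=21
SUB R2, 2 → R2=14-2=12
CMP R2, 0  (cmp 12,0)
JNZ top: taken
ADD R0, 17 → R0=21+17=38
SUB R2, 2 → R2=12-2=10
CMP R2, 0  (cmp 10,0)
JNZ top: taken
ADD R0, 17 → R0=38+17=55
SUB R2, 2 → R2=10-2=8
CMP R2, 0  (cmp 8,0)
JNZ top: taken
ADD R0, 17 → R0=55+17=72
SUB R2, 2 → R2=8-2=6
CMP R2, 0  (cmp 6,0)
JNZ top: taken
ADD R0, 17 → R0=72+17=89
SUB R2, 2 → R2=6-2=4
CMP R2, 0  (cmp 4,0)
JNZ top: taken
ADD R0, 17 → R0=89+17=106
SUB R2, 2 → R2=4-2=2
CMP R2, 0  (cmp 2,0)
JNZ top: taken
ADD R0, 17 → R0=106+17=123
SUB R2, 2 → R2=2-2=0
CMP R2, 0  (cmp 0,0)
JNZ top: not taken
AND R0, 255 → R0=123&255=123
halt.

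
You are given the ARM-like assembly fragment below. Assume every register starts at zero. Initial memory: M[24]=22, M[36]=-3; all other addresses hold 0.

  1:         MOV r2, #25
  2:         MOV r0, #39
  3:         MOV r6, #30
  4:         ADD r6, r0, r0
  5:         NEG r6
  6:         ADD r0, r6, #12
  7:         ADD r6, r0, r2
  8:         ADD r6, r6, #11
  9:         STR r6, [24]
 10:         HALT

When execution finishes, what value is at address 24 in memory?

MOV r2, #25 → r2=25
MOV r0, #39 → r0=39
MOV r6, #30 → r6=30
ADD r6, r0, r0 → r6=39+39=78
NEG r6 → r6=-(78)=-78
ADD r0, r6, #12 → r0=(-78)+12=-66
ADD r6, r0, r2 → r6=(-66)+25=-41
ADD r6, r6, #11 → r6=(-41)+11=-30
STR r6, [24] → M[24]=-30
halt.

-30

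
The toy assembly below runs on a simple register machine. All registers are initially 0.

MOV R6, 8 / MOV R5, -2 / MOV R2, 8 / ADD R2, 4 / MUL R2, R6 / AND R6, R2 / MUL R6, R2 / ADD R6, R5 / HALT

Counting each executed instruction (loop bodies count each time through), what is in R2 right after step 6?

MOV R6, 8 → R6=8
MOV R5, -2 → R5=-2
MOV R2, 8 → R2=8
ADD R2, 4 → R2=8+4=12
MUL R2, R6 → R2=12*8=96
AND R6, R2 → R6=8&96=0
After step 6: R2 = 96.

96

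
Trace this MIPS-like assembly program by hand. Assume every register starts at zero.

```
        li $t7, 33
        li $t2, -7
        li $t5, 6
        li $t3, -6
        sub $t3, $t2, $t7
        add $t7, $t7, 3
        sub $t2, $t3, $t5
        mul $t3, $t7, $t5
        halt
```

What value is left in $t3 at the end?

li $t7, 33 → $t7=33
li $t2, -7 → $t2=-7
li $t5, 6 → $t5=6
li $t3, -6 → $t3=-6
sub $t3, $t2, $t7 → $t3=(-7)-33=-40
add $t7, $t7, 3 → $t7=33+3=36
sub $t2, $t3, $t5 → $t2=(-40)-6=-46
mul $t3, $t7, $t5 → $t3=36*6=216
halt.

216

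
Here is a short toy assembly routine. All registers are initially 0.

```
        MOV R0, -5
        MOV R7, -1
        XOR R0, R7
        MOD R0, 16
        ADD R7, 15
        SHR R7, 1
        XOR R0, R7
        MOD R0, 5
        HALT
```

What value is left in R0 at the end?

after MOV R0, -5: R0=-5
after MOV R7, -1: R7=-1
after XOR R0, R7: R0=(-5)^(-1)=4
after MOD R0, 16: R0=4%16=4
after ADD R7, 15: R7=(-1)+15=14
after SHR R7, 1: R7=14>>1=7
after XOR R0, R7: R0=4^7=3
after MOD R0, 5: R0=3%5=3
halt.

3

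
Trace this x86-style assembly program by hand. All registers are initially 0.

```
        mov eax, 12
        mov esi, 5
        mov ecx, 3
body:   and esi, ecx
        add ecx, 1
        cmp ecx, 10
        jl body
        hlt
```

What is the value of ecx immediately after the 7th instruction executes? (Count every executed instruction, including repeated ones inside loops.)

4

mov eax, 12 → eax=12
mov esi, 5 → esi=5
mov ecx, 3 → ecx=3
and esi, ecx → esi=5&3=1
add ecx, 1 → ecx=3+1=4
cmp ecx, 10  (cmp 4,10)
jl body: taken
After step 7: ecx = 4.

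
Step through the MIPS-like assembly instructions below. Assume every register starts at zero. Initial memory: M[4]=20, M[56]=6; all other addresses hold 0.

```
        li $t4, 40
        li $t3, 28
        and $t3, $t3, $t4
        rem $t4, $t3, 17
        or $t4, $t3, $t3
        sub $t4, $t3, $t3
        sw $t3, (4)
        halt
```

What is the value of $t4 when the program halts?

0

li $t4, 40 → $t4=40
li $t3, 28 → $t3=28
and $t3, $t3, $t4 → $t3=28&40=8
rem $t4, $t3, 17 → $t4=8%17=8
or $t4, $t3, $t3 → $t4=8|8=8
sub $t4, $t3, $t3 → $t4=8-8=0
sw $t3, (4) → M[4]=8
halt.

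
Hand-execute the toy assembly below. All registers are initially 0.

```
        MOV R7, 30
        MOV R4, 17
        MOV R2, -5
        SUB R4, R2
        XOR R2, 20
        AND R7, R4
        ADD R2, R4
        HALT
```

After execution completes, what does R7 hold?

MOV R7, 30 → R7=30
MOV R4, 17 → R4=17
MOV R2, -5 → R2=-5
SUB R4, R2 → R4=17-(-5)=22
XOR R2, 20 → R2=(-5)^20=-17
AND R7, R4 → R7=30&22=22
ADD R2, R4 → R2=(-17)+22=5
halt.

22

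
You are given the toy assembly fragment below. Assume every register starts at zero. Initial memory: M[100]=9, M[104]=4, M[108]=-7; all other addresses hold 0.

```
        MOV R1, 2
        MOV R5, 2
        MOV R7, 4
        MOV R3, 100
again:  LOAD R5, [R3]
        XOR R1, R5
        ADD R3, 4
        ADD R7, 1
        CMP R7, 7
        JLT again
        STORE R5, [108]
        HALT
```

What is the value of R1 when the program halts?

R1=2
R5=2
R7=4
R3=100
R5=M[100]=9
R1=2^9=11
R3=100+4=104
R7=4+1=5
CMP R7, 7  (cmp 5,7)
JLT again: taken
R5=M[104]=4
R1=11^4=15
R3=104+4=108
R7=5+1=6
CMP R7, 7  (cmp 6,7)
JLT again: taken
R5=M[108]=-7
R1=15^(-7)=-10
R3=108+4=112
R7=6+1=7
CMP R7, 7  (cmp 7,7)
JLT again: not taken
STORE R5, [108] → M[108]=-7
halt.

-10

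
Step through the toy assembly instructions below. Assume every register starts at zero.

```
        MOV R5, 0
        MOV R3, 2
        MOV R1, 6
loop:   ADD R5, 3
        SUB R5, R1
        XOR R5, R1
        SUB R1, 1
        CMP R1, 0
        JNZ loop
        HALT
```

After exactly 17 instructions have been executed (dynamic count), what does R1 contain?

MOV R5, 0 → R5=0
MOV R3, 2 → R3=2
MOV R1, 6 → R1=6
ADD R5, 3 → R5=0+3=3
SUB R5, R1 → R5=3-6=-3
XOR R5, R1 → R5=(-3)^6=-5
SUB R1, 1 → R1=6-1=5
CMP R1, 0  (cmp 5,0)
JNZ loop: taken
ADD R5, 3 → R5=(-5)+3=-2
SUB R5, R1 → R5=(-2)-5=-7
XOR R5, R1 → R5=(-7)^5=-4
SUB R1, 1 → R1=5-1=4
CMP R1, 0  (cmp 4,0)
JNZ loop: taken
ADD R5, 3 → R5=(-4)+3=-1
SUB R5, R1 → R5=(-1)-4=-5
After step 17: R1 = 4.

4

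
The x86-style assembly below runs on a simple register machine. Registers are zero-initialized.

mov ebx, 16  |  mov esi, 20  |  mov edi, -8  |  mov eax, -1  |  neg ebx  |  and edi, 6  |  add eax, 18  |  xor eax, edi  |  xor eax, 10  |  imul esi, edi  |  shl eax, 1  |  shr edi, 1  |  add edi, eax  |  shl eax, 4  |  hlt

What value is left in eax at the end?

after mov ebx, 16: ebx=16
after mov esi, 20: esi=20
after mov edi, -8: edi=-8
after mov eax, -1: eax=-1
after neg ebx: ebx=-(16)=-16
after and edi, 6: edi=(-8)&6=0
after add eax, 18: eax=(-1)+18=17
after xor eax, edi: eax=17^0=17
after xor eax, 10: eax=17^10=27
after imul esi, edi: esi=20*0=0
after shl eax, 1: eax=27<<1=54
after shr edi, 1: edi=0>>1=0
after add edi, eax: edi=0+54=54
after shl eax, 4: eax=54<<4=864
halt.

864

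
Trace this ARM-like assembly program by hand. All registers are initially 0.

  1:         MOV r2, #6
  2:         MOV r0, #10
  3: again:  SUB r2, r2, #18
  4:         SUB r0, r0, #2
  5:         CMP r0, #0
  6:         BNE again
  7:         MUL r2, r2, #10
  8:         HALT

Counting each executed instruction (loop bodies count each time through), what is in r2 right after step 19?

MOV r2, #6 → r2=6
MOV r0, #10 → r0=10
SUB r2, r2, #18 → r2=6-18=-12
SUB r0, r0, #2 → r0=10-2=8
CMP r0, #0  (cmp 8,0)
BNE again: taken
SUB r2, r2, #18 → r2=(-12)-18=-30
SUB r0, r0, #2 → r0=8-2=6
CMP r0, #0  (cmp 6,0)
BNE again: taken
SUB r2, r2, #18 → r2=(-30)-18=-48
SUB r0, r0, #2 → r0=6-2=4
CMP r0, #0  (cmp 4,0)
BNE again: taken
SUB r2, r2, #18 → r2=(-48)-18=-66
SUB r0, r0, #2 → r0=4-2=2
CMP r0, #0  (cmp 2,0)
BNE again: taken
SUB r2, r2, #18 → r2=(-66)-18=-84
After step 19: r2 = -84.

-84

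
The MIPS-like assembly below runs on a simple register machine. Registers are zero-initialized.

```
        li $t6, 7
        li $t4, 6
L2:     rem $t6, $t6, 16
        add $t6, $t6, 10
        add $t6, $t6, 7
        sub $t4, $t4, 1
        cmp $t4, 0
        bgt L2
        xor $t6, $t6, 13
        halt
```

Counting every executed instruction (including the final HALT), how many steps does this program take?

$t6=7
$t4=6
$t6=7%16=7
$t6=7+10=17
$t6=17+7=24
$t4=6-1=5
cmp $t4, 0  (cmp 5,0)
bgt L2: taken
$t6=24%16=8
$t6=8+10=18
$t6=18+7=25
$t4=5-1=4
cmp $t4, 0  (cmp 4,0)
bgt L2: taken
$t6=25%16=9
$t6=9+10=19
$t6=19+7=26
$t4=4-1=3
cmp $t4, 0  (cmp 3,0)
bgt L2: taken
$t6=26%16=10
$t6=10+10=20
$t6=20+7=27
$t4=3-1=2
cmp $t4, 0  (cmp 2,0)
bgt L2: taken
$t6=27%16=11
$t6=11+10=21
$t6=21+7=28
$t4=2-1=1
cmp $t4, 0  (cmp 1,0)
bgt L2: taken
$t6=28%16=12
$t6=12+10=22
$t6=22+7=29
$t4=1-1=0
cmp $t4, 0  (cmp 0,0)
bgt L2: not taken
$t6=29^13=16
halt.
Total executed instructions: 40.

40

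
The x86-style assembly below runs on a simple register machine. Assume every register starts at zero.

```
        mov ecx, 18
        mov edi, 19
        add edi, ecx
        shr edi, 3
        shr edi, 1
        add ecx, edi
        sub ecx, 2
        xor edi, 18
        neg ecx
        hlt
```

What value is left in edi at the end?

16

mov ecx, 18 → ecx=18
mov edi, 19 → edi=19
add edi, ecx → edi=19+18=37
shr edi, 3 → edi=37>>3=4
shr edi, 1 → edi=4>>1=2
add ecx, edi → ecx=18+2=20
sub ecx, 2 → ecx=20-2=18
xor edi, 18 → edi=2^18=16
neg ecx → ecx=-(18)=-18
halt.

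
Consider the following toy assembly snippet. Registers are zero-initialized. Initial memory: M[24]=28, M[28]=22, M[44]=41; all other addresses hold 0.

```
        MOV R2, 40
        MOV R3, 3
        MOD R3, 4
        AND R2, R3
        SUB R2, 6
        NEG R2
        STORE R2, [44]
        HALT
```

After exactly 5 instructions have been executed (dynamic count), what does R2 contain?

-6

after MOV R2, 40: R2=40
after MOV R3, 3: R3=3
after MOD R3, 4: R3=3%4=3
after AND R2, R3: R2=40&3=0
after SUB R2, 6: R2=0-6=-6
After step 5: R2 = -6.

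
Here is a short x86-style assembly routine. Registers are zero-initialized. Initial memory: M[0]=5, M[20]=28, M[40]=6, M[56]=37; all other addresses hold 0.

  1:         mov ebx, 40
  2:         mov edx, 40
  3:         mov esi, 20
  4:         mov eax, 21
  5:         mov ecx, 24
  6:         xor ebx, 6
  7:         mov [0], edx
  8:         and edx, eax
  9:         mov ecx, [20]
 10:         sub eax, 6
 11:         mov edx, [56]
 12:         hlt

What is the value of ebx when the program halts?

ebx=40
edx=40
esi=20
eax=21
ecx=24
ebx=40^6=46
mov [0], edx → M[0]=40
edx=40&21=0
ecx=M[20]=28
eax=21-6=15
edx=M[56]=37
halt.

46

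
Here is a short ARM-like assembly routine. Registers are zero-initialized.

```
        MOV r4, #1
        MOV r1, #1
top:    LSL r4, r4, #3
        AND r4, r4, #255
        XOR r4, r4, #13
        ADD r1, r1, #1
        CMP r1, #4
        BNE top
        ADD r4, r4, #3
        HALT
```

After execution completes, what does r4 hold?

after MOV r4, #1: r4=1
after MOV r1, #1: r1=1
after LSL r4, r4, #3: r4=1<<3=8
after AND r4, r4, #255: r4=8&255=8
after XOR r4, r4, #13: r4=8^13=5
after ADD r1, r1, #1: r1=1+1=2
CMP r1, #4  (cmp 2,4)
BNE top: taken
after LSL r4, r4, #3: r4=5<<3=40
after AND r4, r4, #255: r4=40&255=40
after XOR r4, r4, #13: r4=40^13=37
after ADD r1, r1, #1: r1=2+1=3
CMP r1, #4  (cmp 3,4)
BNE top: taken
after LSL r4, r4, #3: r4=37<<3=296
after AND r4, r4, #255: r4=296&255=40
after XOR r4, r4, #13: r4=40^13=37
after ADD r1, r1, #1: r1=3+1=4
CMP r1, #4  (cmp 4,4)
BNE top: not taken
after ADD r4, r4, #3: r4=37+3=40
halt.

40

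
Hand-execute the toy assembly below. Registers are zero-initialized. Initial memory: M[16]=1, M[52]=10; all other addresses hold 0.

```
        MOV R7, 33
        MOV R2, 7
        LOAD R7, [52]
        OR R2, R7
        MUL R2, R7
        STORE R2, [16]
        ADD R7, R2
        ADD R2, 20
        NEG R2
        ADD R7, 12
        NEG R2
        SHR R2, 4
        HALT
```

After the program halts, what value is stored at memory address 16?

after MOV R7, 33: R7=33
after MOV R2, 7: R2=7
after LOAD R7, [52]: R7=M[52]=10
after OR R2, R7: R2=7|10=15
after MUL R2, R7: R2=15*10=150
STORE R2, [16] → M[16]=150
after ADD R7, R2: R7=10+150=160
after ADD R2, 20: R2=150+20=170
after NEG R2: R2=-(170)=-170
after ADD R7, 12: R7=160+12=172
after NEG R2: R2=-(-170)=170
after SHR R2, 4: R2=170>>4=10
halt.

150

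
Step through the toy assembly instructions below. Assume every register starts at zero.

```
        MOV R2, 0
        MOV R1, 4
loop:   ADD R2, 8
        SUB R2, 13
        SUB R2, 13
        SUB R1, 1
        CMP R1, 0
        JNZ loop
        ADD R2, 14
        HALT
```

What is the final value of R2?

R2=0
R1=4
R2=0+8=8
R2=8-13=-5
R2=(-5)-13=-18
R1=4-1=3
CMP R1, 0  (cmp 3,0)
JNZ loop: taken
R2=(-18)+8=-10
R2=(-10)-13=-23
R2=(-23)-13=-36
R1=3-1=2
CMP R1, 0  (cmp 2,0)
JNZ loop: taken
R2=(-36)+8=-28
R2=(-28)-13=-41
R2=(-41)-13=-54
R1=2-1=1
CMP R1, 0  (cmp 1,0)
JNZ loop: taken
R2=(-54)+8=-46
R2=(-46)-13=-59
R2=(-59)-13=-72
R1=1-1=0
CMP R1, 0  (cmp 0,0)
JNZ loop: not taken
R2=(-72)+14=-58
halt.

-58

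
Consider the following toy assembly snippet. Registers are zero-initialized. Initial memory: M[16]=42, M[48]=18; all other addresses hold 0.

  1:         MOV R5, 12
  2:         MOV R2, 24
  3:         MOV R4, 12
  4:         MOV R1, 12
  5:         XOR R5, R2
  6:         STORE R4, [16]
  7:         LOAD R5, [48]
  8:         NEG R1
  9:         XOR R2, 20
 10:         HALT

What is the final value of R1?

R5=12
R2=24
R4=12
R1=12
R5=12^24=20
STORE R4, [16] → M[16]=12
R5=M[48]=18
R1=-(12)=-12
R2=24^20=12
halt.

-12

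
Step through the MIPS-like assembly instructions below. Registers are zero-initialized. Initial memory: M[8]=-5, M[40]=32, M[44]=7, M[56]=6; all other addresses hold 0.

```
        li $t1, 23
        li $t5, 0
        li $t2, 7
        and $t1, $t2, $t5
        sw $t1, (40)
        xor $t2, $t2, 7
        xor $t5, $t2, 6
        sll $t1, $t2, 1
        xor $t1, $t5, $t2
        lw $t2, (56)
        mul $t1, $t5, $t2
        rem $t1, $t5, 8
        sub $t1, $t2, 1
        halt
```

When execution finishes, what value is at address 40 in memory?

after li $t1, 23: $t1=23
after li $t5, 0: $t5=0
after li $t2, 7: $t2=7
after and $t1, $t2, $t5: $t1=7&0=0
sw $t1, (40) → M[40]=0
after xor $t2, $t2, 7: $t2=7^7=0
after xor $t5, $t2, 6: $t5=0^6=6
after sll $t1, $t2, 1: $t1=0<<1=0
after xor $t1, $t5, $t2: $t1=6^0=6
after lw $t2, (56): $t2=M[56]=6
after mul $t1, $t5, $t2: $t1=6*6=36
after rem $t1, $t5, 8: $t1=6%8=6
after sub $t1, $t2, 1: $t1=6-1=5
halt.

0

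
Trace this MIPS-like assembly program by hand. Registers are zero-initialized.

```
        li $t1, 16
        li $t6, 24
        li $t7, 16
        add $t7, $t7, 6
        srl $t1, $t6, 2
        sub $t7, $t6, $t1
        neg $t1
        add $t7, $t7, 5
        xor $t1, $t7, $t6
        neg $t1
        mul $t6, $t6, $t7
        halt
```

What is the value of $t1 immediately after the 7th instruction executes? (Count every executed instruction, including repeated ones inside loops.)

-6

$t1=16
$t6=24
$t7=16
$t7=16+6=22
$t1=24>>2=6
$t7=24-6=18
$t1=-(6)=-6
After step 7: $t1 = -6.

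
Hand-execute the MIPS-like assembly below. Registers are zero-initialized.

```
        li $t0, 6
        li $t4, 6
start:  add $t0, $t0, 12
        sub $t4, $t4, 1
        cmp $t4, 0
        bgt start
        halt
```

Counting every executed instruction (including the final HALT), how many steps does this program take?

li $t0, 6 → $t0=6
li $t4, 6 → $t4=6
add $t0, $t0, 12 → $t0=6+12=18
sub $t4, $t4, 1 → $t4=6-1=5
cmp $t4, 0  (cmp 5,0)
bgt start: taken
add $t0, $t0, 12 → $t0=18+12=30
sub $t4, $t4, 1 → $t4=5-1=4
cmp $t4, 0  (cmp 4,0)
bgt start: taken
add $t0, $t0, 12 → $t0=30+12=42
sub $t4, $t4, 1 → $t4=4-1=3
cmp $t4, 0  (cmp 3,0)
bgt start: taken
add $t0, $t0, 12 → $t0=42+12=54
sub $t4, $t4, 1 → $t4=3-1=2
cmp $t4, 0  (cmp 2,0)
bgt start: taken
add $t0, $t0, 12 → $t0=54+12=66
sub $t4, $t4, 1 → $t4=2-1=1
cmp $t4, 0  (cmp 1,0)
bgt start: taken
add $t0, $t0, 12 → $t0=66+12=78
sub $t4, $t4, 1 → $t4=1-1=0
cmp $t4, 0  (cmp 0,0)
bgt start: not taken
halt.
Total executed instructions: 27.

27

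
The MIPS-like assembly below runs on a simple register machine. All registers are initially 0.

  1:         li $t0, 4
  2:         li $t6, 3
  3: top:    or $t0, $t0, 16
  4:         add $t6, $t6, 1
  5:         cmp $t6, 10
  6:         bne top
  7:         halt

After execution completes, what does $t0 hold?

li $t0, 4 → $t0=4
li $t6, 3 → $t6=3
or $t0, $t0, 16 → $t0=4|16=20
add $t6, $t6, 1 → $t6=3+1=4
cmp $t6, 10  (cmp 4,10)
bne top: taken
or $t0, $t0, 16 → $t0=20|16=20
add $t6, $t6, 1 → $t6=4+1=5
cmp $t6, 10  (cmp 5,10)
bne top: taken
or $t0, $t0, 16 → $t0=20|16=20
add $t6, $t6, 1 → $t6=5+1=6
cmp $t6, 10  (cmp 6,10)
bne top: taken
or $t0, $t0, 16 → $t0=20|16=20
add $t6, $t6, 1 → $t6=6+1=7
cmp $t6, 10  (cmp 7,10)
bne top: taken
or $t0, $t0, 16 → $t0=20|16=20
add $t6, $t6, 1 → $t6=7+1=8
cmp $t6, 10  (cmp 8,10)
bne top: taken
or $t0, $t0, 16 → $t0=20|16=20
add $t6, $t6, 1 → $t6=8+1=9
cmp $t6, 10  (cmp 9,10)
bne top: taken
or $t0, $t0, 16 → $t0=20|16=20
add $t6, $t6, 1 → $t6=9+1=10
cmp $t6, 10  (cmp 10,10)
bne top: not taken
halt.

20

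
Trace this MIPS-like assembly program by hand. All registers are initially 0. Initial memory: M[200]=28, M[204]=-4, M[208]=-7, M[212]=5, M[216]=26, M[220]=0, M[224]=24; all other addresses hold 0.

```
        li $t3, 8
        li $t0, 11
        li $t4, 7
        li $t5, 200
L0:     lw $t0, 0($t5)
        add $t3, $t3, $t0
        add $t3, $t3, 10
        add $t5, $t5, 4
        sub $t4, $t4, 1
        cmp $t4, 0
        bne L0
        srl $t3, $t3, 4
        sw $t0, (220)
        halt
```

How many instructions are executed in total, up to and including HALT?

56

$t3=8
$t0=11
$t4=7
$t5=200
$t0=M[200]=28
$t3=8+28=36
$t3=36+10=46
$t5=200+4=204
$t4=7-1=6
cmp $t4, 0  (cmp 6,0)
bne L0: taken
$t0=M[204]=-4
$t3=46+(-4)=42
$t3=42+10=52
$t5=204+4=208
$t4=6-1=5
cmp $t4, 0  (cmp 5,0)
bne L0: taken
$t0=M[208]=-7
$t3=52+(-7)=45
$t3=45+10=55
$t5=208+4=212
$t4=5-1=4
cmp $t4, 0  (cmp 4,0)
bne L0: taken
$t0=M[212]=5
$t3=55+5=60
$t3=60+10=70
$t5=212+4=216
$t4=4-1=3
cmp $t4, 0  (cmp 3,0)
bne L0: taken
$t0=M[216]=26
$t3=70+26=96
$t3=96+10=106
$t5=216+4=220
$t4=3-1=2
cmp $t4, 0  (cmp 2,0)
bne L0: taken
$t0=M[220]=0
$t3=106+0=106
$t3=106+10=116
$t5=220+4=224
$t4=2-1=1
cmp $t4, 0  (cmp 1,0)
bne L0: taken
$t0=M[224]=24
$t3=116+24=140
$t3=140+10=150
$t5=224+4=228
$t4=1-1=0
cmp $t4, 0  (cmp 0,0)
bne L0: not taken
$t3=150>>4=9
sw $t0, (220) → M[220]=24
halt.
Total executed instructions: 56.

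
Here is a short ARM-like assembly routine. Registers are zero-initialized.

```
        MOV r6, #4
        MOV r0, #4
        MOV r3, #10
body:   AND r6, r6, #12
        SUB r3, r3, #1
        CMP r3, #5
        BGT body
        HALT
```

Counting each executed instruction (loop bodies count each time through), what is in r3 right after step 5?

9

MOV r6, #4 → r6=4
MOV r0, #4 → r0=4
MOV r3, #10 → r3=10
AND r6, r6, #12 → r6=4&12=4
SUB r3, r3, #1 → r3=10-1=9
After step 5: r3 = 9.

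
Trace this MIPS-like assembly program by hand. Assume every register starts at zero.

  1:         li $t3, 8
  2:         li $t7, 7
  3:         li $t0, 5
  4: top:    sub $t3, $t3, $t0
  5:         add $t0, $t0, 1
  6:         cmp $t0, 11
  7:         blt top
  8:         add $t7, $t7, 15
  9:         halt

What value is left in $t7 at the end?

after li $t3, 8: $t3=8
after li $t7, 7: $t7=7
after li $t0, 5: $t0=5
after sub $t3, $t3, $t0: $t3=8-5=3
after add $t0, $t0, 1: $t0=5+1=6
cmp $t0, 11  (cmp 6,11)
blt top: taken
after sub $t3, $t3, $t0: $t3=3-6=-3
after add $t0, $t0, 1: $t0=6+1=7
cmp $t0, 11  (cmp 7,11)
blt top: taken
after sub $t3, $t3, $t0: $t3=(-3)-7=-10
after add $t0, $t0, 1: $t0=7+1=8
cmp $t0, 11  (cmp 8,11)
blt top: taken
after sub $t3, $t3, $t0: $t3=(-10)-8=-18
after add $t0, $t0, 1: $t0=8+1=9
cmp $t0, 11  (cmp 9,11)
blt top: taken
after sub $t3, $t3, $t0: $t3=(-18)-9=-27
after add $t0, $t0, 1: $t0=9+1=10
cmp $t0, 11  (cmp 10,11)
blt top: taken
after sub $t3, $t3, $t0: $t3=(-27)-10=-37
after add $t0, $t0, 1: $t0=10+1=11
cmp $t0, 11  (cmp 11,11)
blt top: not taken
after add $t7, $t7, 15: $t7=7+15=22
halt.

22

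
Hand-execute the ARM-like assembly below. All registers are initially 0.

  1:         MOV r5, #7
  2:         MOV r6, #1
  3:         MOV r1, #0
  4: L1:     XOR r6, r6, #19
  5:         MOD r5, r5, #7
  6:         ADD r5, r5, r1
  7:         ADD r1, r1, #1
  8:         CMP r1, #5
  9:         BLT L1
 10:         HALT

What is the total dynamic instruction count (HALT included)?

r5=7
r6=1
r1=0
r6=1^19=18
r5=7%7=0
r5=0+0=0
r1=0+1=1
CMP r1, #5  (cmp 1,5)
BLT L1: taken
r6=18^19=1
r5=0%7=0
r5=0+1=1
r1=1+1=2
CMP r1, #5  (cmp 2,5)
BLT L1: taken
r6=1^19=18
r5=1%7=1
r5=1+2=3
r1=2+1=3
CMP r1, #5  (cmp 3,5)
BLT L1: taken
r6=18^19=1
r5=3%7=3
r5=3+3=6
r1=3+1=4
CMP r1, #5  (cmp 4,5)
BLT L1: taken
r6=1^19=18
r5=6%7=6
r5=6+4=10
r1=4+1=5
CMP r1, #5  (cmp 5,5)
BLT L1: not taken
halt.
Total executed instructions: 34.

34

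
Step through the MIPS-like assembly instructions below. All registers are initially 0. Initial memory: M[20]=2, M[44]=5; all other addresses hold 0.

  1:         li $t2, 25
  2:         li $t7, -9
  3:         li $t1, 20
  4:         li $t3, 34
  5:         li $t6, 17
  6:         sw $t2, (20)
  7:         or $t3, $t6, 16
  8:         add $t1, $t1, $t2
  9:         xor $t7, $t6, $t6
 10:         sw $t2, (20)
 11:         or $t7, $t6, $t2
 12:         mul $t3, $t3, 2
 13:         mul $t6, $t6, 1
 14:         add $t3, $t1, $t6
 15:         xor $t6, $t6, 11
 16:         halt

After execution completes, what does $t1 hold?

45

li $t2, 25 → $t2=25
li $t7, -9 → $t7=-9
li $t1, 20 → $t1=20
li $t3, 34 → $t3=34
li $t6, 17 → $t6=17
sw $t2, (20) → M[20]=25
or $t3, $t6, 16 → $t3=17|16=17
add $t1, $t1, $t2 → $t1=20+25=45
xor $t7, $t6, $t6 → $t7=17^17=0
sw $t2, (20) → M[20]=25
or $t7, $t6, $t2 → $t7=17|25=25
mul $t3, $t3, 2 → $t3=17*2=34
mul $t6, $t6, 1 → $t6=17*1=17
add $t3, $t1, $t6 → $t3=45+17=62
xor $t6, $t6, 11 → $t6=17^11=26
halt.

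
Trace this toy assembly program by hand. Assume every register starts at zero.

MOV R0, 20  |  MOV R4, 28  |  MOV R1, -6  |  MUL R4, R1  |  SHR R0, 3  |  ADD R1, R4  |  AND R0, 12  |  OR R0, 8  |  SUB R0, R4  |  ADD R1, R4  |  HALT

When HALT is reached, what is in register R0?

MOV R0, 20 → R0=20
MOV R4, 28 → R4=28
MOV R1, -6 → R1=-6
MUL R4, R1 → R4=28*(-6)=-168
SHR R0, 3 → R0=20>>3=2
ADD R1, R4 → R1=(-6)+(-168)=-174
AND R0, 12 → R0=2&12=0
OR R0, 8 → R0=0|8=8
SUB R0, R4 → R0=8-(-168)=176
ADD R1, R4 → R1=(-174)+(-168)=-342
halt.

176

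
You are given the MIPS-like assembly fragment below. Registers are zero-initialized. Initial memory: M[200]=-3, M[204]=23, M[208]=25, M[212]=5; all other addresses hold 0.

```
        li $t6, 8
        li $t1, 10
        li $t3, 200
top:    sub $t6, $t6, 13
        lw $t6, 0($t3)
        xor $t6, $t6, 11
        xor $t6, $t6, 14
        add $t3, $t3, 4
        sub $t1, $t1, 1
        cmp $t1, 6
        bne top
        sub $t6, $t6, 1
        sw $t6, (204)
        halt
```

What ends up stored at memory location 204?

-1

after li $t6, 8: $t6=8
after li $t1, 10: $t1=10
after li $t3, 200: $t3=200
after sub $t6, $t6, 13: $t6=8-13=-5
after lw $t6, 0($t3): $t6=M[200]=-3
after xor $t6, $t6, 11: $t6=(-3)^11=-10
after xor $t6, $t6, 14: $t6=(-10)^14=-8
after add $t3, $t3, 4: $t3=200+4=204
after sub $t1, $t1, 1: $t1=10-1=9
cmp $t1, 6  (cmp 9,6)
bne top: taken
after sub $t6, $t6, 13: $t6=(-8)-13=-21
after lw $t6, 0($t3): $t6=M[204]=23
after xor $t6, $t6, 11: $t6=23^11=28
after xor $t6, $t6, 14: $t6=28^14=18
after add $t3, $t3, 4: $t3=204+4=208
after sub $t1, $t1, 1: $t1=9-1=8
cmp $t1, 6  (cmp 8,6)
bne top: taken
after sub $t6, $t6, 13: $t6=18-13=5
after lw $t6, 0($t3): $t6=M[208]=25
after xor $t6, $t6, 11: $t6=25^11=18
after xor $t6, $t6, 14: $t6=18^14=28
after add $t3, $t3, 4: $t3=208+4=212
after sub $t1, $t1, 1: $t1=8-1=7
cmp $t1, 6  (cmp 7,6)
bne top: taken
after sub $t6, $t6, 13: $t6=28-13=15
after lw $t6, 0($t3): $t6=M[212]=5
after xor $t6, $t6, 11: $t6=5^11=14
after xor $t6, $t6, 14: $t6=14^14=0
after add $t3, $t3, 4: $t3=212+4=216
after sub $t1, $t1, 1: $t1=7-1=6
cmp $t1, 6  (cmp 6,6)
bne top: not taken
after sub $t6, $t6, 1: $t6=0-1=-1
sw $t6, (204) → M[204]=-1
halt.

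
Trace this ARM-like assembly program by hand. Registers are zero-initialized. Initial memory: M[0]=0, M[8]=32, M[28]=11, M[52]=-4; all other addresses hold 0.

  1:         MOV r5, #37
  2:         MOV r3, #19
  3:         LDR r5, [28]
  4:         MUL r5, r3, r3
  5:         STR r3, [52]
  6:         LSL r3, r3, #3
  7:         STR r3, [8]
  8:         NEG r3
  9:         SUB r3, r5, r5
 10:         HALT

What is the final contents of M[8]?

r5=37
r3=19
r5=M[28]=11
r5=19*19=361
STR r3, [52] → M[52]=19
r3=19<<3=152
STR r3, [8] → M[8]=152
r3=-(152)=-152
r3=361-361=0
halt.

152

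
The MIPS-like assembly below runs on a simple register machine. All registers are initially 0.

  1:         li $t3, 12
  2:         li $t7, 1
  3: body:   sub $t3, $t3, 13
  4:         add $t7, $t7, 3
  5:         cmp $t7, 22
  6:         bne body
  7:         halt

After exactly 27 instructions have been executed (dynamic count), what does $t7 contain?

li $t3, 12 → $t3=12
li $t7, 1 → $t7=1
sub $t3, $t3, 13 → $t3=12-13=-1
add $t7, $t7, 3 → $t7=1+3=4
cmp $t7, 22  (cmp 4,22)
bne body: taken
sub $t3, $t3, 13 → $t3=(-1)-13=-14
add $t7, $t7, 3 → $t7=4+3=7
cmp $t7, 22  (cmp 7,22)
bne body: taken
sub $t3, $t3, 13 → $t3=(-14)-13=-27
add $t7, $t7, 3 → $t7=7+3=10
cmp $t7, 22  (cmp 10,22)
bne body: taken
sub $t3, $t3, 13 → $t3=(-27)-13=-40
add $t7, $t7, 3 → $t7=10+3=13
cmp $t7, 22  (cmp 13,22)
bne body: taken
sub $t3, $t3, 13 → $t3=(-40)-13=-53
add $t7, $t7, 3 → $t7=13+3=16
cmp $t7, 22  (cmp 16,22)
bne body: taken
sub $t3, $t3, 13 → $t3=(-53)-13=-66
add $t7, $t7, 3 → $t7=16+3=19
cmp $t7, 22  (cmp 19,22)
bne body: taken
sub $t3, $t3, 13 → $t3=(-66)-13=-79
After step 27: $t7 = 19.

19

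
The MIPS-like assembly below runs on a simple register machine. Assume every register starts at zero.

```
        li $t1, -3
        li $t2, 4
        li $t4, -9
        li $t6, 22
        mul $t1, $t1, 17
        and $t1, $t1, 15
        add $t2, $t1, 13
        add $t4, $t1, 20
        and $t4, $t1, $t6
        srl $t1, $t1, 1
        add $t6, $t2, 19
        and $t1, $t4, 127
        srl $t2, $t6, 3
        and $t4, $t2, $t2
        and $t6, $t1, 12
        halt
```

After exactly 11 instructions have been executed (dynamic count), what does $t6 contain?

$t1=-3
$t2=4
$t4=-9
$t6=22
$t1=(-3)*17=-51
$t1=(-51)&15=13
$t2=13+13=26
$t4=13+20=33
$t4=13&22=4
$t1=13>>1=6
$t6=26+19=45
After step 11: $t6 = 45.

45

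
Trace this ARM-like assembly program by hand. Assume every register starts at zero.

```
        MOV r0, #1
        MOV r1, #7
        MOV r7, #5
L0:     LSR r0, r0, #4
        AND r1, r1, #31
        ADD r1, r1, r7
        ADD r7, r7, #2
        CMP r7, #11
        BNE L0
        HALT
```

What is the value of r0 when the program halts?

after MOV r0, #1: r0=1
after MOV r1, #7: r1=7
after MOV r7, #5: r7=5
after LSR r0, r0, #4: r0=1>>4=0
after AND r1, r1, #31: r1=7&31=7
after ADD r1, r1, r7: r1=7+5=12
after ADD r7, r7, #2: r7=5+2=7
CMP r7, #11  (cmp 7,11)
BNE L0: taken
after LSR r0, r0, #4: r0=0>>4=0
after AND r1, r1, #31: r1=12&31=12
after ADD r1, r1, r7: r1=12+7=19
after ADD r7, r7, #2: r7=7+2=9
CMP r7, #11  (cmp 9,11)
BNE L0: taken
after LSR r0, r0, #4: r0=0>>4=0
after AND r1, r1, #31: r1=19&31=19
after ADD r1, r1, r7: r1=19+9=28
after ADD r7, r7, #2: r7=9+2=11
CMP r7, #11  (cmp 11,11)
BNE L0: not taken
halt.

0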